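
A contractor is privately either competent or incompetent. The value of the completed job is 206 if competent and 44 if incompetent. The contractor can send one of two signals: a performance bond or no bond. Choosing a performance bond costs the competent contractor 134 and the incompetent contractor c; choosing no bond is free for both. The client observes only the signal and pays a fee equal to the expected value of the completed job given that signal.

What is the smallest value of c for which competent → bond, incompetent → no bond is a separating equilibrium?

162

Under separation: bond → competent (pays 206); no bond → incompetent (pays 44).
Competent: 206 − 134 = 72 ≥ 44 − 0 = 44. Holds regardless of c. ✓
Incompetent: 44 − 0 ≥ 206 − c, so c ≥ 206 − 44 = 162.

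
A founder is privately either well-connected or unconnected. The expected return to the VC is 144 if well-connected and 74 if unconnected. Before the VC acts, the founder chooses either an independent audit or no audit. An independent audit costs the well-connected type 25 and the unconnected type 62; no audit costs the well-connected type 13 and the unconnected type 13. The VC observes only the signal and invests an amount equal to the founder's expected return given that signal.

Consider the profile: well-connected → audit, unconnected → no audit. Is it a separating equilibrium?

Under separation the VC infers type exactly: audit → well-connected (pays 144), no audit → unconnected (pays 74).
Well-connected: audit gives 144 − 25 = 119; no audit gives 74 − 13 = 61. No deviation. ✓
Unconnected: no audit gives 74 − 13 = 61; audit gives 144 − 62 = 82. Would deviate. ✗

No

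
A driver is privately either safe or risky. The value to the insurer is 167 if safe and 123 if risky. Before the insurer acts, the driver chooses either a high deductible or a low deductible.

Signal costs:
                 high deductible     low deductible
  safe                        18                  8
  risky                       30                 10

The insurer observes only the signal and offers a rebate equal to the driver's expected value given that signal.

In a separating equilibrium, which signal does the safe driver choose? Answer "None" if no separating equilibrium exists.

None

Try safe → high deductible, risky → low deductible:
  If types separate, high deductible earns payment 167 and low deductible earns 123.
  Safe: high deductible gives 167 − 18 = 149; low deductible gives 123 − 8 = 115. No deviation. ✓
  Risky: low deductible gives 123 − 10 = 113; high deductible gives 167 − 30 = 137. Would deviate. ✗
Try safe → low deductible, risky → high deductible:
  If types separate, low deductible earns payment 167 and high deductible earns 123.
  Safe: low deductible gives 167 − 8 = 159; high deductible gives 123 − 18 = 105. No deviation. ✓
  Risky: high deductible gives 123 − 30 = 93; low deductible gives 167 − 10 = 157. Would deviate. ✗
Neither assignment is incentive-compatible.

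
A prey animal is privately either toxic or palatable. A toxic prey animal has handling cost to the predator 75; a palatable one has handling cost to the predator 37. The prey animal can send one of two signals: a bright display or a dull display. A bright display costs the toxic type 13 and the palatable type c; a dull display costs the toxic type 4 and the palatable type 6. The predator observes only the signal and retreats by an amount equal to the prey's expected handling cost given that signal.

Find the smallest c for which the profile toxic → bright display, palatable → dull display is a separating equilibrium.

44

Under separation: bright display → toxic (pays 75); dull display → palatable (pays 37).
Toxic: 75 − 13 = 62 ≥ 37 − 4 = 33. Holds regardless of c. ✓
Palatable: 37 − 6 ≥ 75 − c, so c ≥ 75 − 31 = 44.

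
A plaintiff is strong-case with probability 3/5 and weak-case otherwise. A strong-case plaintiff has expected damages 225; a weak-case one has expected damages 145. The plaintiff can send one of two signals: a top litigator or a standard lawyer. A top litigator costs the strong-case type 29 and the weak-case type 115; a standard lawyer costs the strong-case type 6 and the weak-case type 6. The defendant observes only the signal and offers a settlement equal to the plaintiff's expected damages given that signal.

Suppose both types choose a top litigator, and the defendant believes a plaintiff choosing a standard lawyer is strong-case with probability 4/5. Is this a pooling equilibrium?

No

At the pooled signal (top litigator) the defendant holds the prior 3/5 and pays 3/5·225 + 2/5·145 = 193. Off-path (standard lawyer) belief 4/5 gives 4/5·225 + 1/5·145 = 209.
Strong-case: top litigator gives 193 − 29 = 164; standard lawyer gives 209 − 6 = 203. Deviates. ✗
Weak-case: top litigator gives 193 − 115 = 78; standard lawyer gives 209 − 6 = 203. Deviates. ✗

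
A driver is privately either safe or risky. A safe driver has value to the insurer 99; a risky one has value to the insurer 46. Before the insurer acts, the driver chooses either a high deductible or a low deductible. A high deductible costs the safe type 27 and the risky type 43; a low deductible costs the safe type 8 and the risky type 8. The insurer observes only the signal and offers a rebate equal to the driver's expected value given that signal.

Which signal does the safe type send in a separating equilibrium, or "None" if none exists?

None

Try safe → high deductible, risky → low deductible:
  If types separate, high deductible earns payment 99 and low deductible earns 46.
  Safe: high deductible gives 99 − 27 = 72; low deductible gives 46 − 8 = 38. No deviation. ✓
  Risky: low deductible gives 46 − 8 = 38; high deductible gives 99 − 43 = 56. Would deviate. ✗
Try safe → low deductible, risky → high deductible:
  If types separate, low deductible earns payment 99 and high deductible earns 46.
  Safe: low deductible gives 99 − 8 = 91; high deductible gives 46 − 27 = 19. No deviation. ✓
  Risky: high deductible gives 46 − 43 = 3; low deductible gives 99 − 8 = 91. Would deviate. ✗
Neither assignment is incentive-compatible.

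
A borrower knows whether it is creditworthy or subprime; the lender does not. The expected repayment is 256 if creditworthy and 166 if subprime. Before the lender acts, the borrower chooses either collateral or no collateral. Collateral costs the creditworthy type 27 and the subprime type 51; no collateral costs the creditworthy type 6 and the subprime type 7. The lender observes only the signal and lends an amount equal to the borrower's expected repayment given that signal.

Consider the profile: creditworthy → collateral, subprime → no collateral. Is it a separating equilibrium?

If types separate, collateral earns payment 256 and no collateral earns 166.
Creditworthy: collateral gives 256 − 27 = 229; no collateral gives 166 − 6 = 160. No deviation. ✓
Subprime: no collateral gives 166 − 7 = 159; collateral gives 256 − 51 = 205. Would deviate. ✗

No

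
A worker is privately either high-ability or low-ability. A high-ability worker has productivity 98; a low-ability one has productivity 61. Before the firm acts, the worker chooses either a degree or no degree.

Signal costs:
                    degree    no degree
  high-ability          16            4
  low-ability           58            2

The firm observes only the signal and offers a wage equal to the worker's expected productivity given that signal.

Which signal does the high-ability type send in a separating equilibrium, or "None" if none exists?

degree

Try high-ability → degree, low-ability → no degree:
  Under separation the firm infers type exactly: degree → high-ability (pays 98), no degree → low-ability (pays 61).
  High-ability: degree gives 98 − 16 = 82; no degree gives 61 − 4 = 57. No deviation. ✓
  Low-ability: no degree gives 61 − 2 = 59; degree gives 98 − 58 = 40. No deviation. ✓
Both hold — the high-ability type sends degree.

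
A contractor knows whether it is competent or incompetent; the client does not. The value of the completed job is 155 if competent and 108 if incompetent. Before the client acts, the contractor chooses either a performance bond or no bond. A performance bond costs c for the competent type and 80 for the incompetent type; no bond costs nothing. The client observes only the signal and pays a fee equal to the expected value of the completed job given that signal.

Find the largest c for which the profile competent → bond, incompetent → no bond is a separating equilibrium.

Under separation: bond → competent (pays 155); no bond → incompetent (pays 108).
Incompetent: 108 − 0 = 108 ≥ 155 − 80 = 75. Holds regardless of c. ✓
Competent: 155 − c ≥ 108 − 0, so c ≤ 155 − 108 = 47.

47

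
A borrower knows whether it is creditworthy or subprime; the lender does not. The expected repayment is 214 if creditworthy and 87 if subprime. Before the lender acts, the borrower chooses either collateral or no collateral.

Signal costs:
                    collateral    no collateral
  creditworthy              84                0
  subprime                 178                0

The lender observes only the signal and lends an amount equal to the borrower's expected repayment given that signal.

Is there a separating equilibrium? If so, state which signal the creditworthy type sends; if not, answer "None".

Try creditworthy → collateral, subprime → no collateral:
  If types separate, collateral earns payment 214 and no collateral earns 87.
  Creditworthy: collateral gives 214 − 84 = 130; no collateral gives 87 − 0 = 87. No deviation. ✓
  Subprime: no collateral gives 87 − 0 = 87; collateral gives 214 − 178 = 36. No deviation. ✓
Both hold — the creditworthy type sends collateral.

collateral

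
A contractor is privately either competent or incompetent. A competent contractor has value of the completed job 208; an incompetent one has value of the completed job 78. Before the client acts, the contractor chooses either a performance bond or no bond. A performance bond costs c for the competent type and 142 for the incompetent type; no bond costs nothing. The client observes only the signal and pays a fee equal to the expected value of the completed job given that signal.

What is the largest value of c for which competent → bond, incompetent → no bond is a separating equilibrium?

130

Under separation: bond → competent (pays 208); no bond → incompetent (pays 78).
Incompetent: 78 − 0 = 78 ≥ 208 − 142 = 66. Holds regardless of c. ✓
Competent: 208 − c ≥ 78 − 0, so c ≤ 208 − 78 = 130.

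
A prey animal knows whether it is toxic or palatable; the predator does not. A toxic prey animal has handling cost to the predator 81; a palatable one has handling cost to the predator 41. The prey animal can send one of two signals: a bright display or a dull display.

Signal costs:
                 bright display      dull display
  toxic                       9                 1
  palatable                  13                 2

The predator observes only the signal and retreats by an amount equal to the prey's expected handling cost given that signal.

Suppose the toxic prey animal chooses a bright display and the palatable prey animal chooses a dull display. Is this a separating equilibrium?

No

If types separate, bright display earns payment 81 and dull display earns 41.
Toxic: bright display gives 81 − 9 = 72; dull display gives 41 − 1 = 40. No deviation. ✓
Palatable: dull display gives 41 − 2 = 39; bright display gives 81 − 13 = 68. Would deviate. ✗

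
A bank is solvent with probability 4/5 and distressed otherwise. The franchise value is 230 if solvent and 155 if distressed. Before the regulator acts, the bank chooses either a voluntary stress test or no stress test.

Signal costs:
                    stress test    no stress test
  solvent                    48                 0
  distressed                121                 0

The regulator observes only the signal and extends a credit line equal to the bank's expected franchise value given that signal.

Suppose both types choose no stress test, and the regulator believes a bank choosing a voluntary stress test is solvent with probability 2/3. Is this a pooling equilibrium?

On the equilibrium path (no stress test) the regulator holds the prior 4/5 and pays 4/5·230 + 1/5·155 = 215. Off-path (stress test) belief 2/3 gives 2/3·230 + 1/3·155 = 205.
Solvent: no stress test gives 215 − 0 = 215; stress test gives 205 − 48 = 157. Stays. ✓
Distressed: no stress test gives 215 − 0 = 215; stress test gives 205 − 121 = 84. Stays. ✓
Beliefs are Bayes-consistent on-path and both types best-respond.

Yes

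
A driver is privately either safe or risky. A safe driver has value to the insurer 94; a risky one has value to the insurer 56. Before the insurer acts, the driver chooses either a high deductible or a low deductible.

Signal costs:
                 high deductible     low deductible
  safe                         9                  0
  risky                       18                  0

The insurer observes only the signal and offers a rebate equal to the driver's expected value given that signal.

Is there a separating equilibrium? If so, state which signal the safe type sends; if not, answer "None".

Try safe → high deductible, risky → low deductible:
  If types separate, high deductible earns payment 94 and low deductible earns 56.
  Safe: high deductible gives 94 − 9 = 85; low deductible gives 56 − 0 = 56. No deviation. ✓
  Risky: low deductible gives 56 − 0 = 56; high deductible gives 94 − 18 = 76. Would deviate. ✗
Try safe → low deductible, risky → high deductible:
  If types separate, low deductible earns payment 94 and high deductible earns 56.
  Safe: low deductible gives 94 − 0 = 94; high deductible gives 56 − 9 = 47. No deviation. ✓
  Risky: high deductible gives 56 − 18 = 38; low deductible gives 94 − 0 = 94. Would deviate. ✗
Neither assignment is incentive-compatible.

None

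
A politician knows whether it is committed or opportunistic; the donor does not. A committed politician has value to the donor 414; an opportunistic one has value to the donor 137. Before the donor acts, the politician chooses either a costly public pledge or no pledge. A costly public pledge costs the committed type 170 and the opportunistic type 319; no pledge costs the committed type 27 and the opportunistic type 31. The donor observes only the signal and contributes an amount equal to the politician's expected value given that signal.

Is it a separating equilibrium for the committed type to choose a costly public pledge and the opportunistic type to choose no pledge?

Yes

If types separate, pledge earns payment 414 and no pledge earns 137.
Committed: pledge gives 414 − 170 = 244; no pledge gives 137 − 27 = 110. No deviation. ✓
Opportunistic: no pledge gives 137 − 31 = 106; pledge gives 414 − 319 = 95. No deviation. ✓
Both incentive constraints hold.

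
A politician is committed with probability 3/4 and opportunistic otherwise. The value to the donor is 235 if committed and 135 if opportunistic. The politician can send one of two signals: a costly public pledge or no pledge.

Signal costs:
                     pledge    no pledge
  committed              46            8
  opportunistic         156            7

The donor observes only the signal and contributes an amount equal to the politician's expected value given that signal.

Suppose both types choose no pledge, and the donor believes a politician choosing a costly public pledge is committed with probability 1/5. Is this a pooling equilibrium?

On the equilibrium path (no pledge) the donor holds the prior 3/4 and pays 3/4·235 + 1/4·135 = 210. Off-path (pledge) belief 1/5 gives 1/5·235 + 4/5·135 = 155.
Committed: no pledge gives 210 − 8 = 202; pledge gives 155 − 46 = 109. Stays. ✓
Opportunistic: no pledge gives 210 − 7 = 203; pledge gives 155 − 156 = -1. Stays. ✓
Beliefs are Bayes-consistent on-path and both types best-respond.

Yes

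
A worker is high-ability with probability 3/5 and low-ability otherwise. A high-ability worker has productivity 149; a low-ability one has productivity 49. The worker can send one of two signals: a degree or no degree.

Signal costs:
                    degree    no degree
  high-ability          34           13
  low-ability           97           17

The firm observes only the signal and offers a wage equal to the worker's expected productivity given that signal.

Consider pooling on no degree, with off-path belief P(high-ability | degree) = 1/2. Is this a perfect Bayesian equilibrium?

At the pooled signal (no degree) the firm holds the prior 3/5 and pays 3/5·149 + 2/5·49 = 109. Off-path (degree) belief 1/2 gives 1/2·149 + 1/2·49 = 99.
High-ability: no degree gives 109 − 13 = 96; degree gives 99 − 34 = 65. Stays. ✓
Low-ability: no degree gives 109 − 17 = 92; degree gives 99 − 97 = 2. Stays. ✓

Yes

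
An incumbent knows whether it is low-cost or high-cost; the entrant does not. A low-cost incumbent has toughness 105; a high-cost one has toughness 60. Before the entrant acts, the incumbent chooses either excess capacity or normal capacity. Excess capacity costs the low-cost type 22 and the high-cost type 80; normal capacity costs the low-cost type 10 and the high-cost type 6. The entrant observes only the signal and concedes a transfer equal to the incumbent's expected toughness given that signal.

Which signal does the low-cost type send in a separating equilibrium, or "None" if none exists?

Try low-cost → excess capacity, high-cost → normal capacity:
  Under separation the entrant infers type exactly: excess capacity → low-cost (pays 105), normal capacity → high-cost (pays 60).
  Low-cost: excess capacity gives 105 − 22 = 83; normal capacity gives 60 − 10 = 50. No deviation. ✓
  High-cost: normal capacity gives 60 − 6 = 54; excess capacity gives 105 − 80 = 25. No deviation. ✓
Both hold — the low-cost type sends excess capacity.

excess capacity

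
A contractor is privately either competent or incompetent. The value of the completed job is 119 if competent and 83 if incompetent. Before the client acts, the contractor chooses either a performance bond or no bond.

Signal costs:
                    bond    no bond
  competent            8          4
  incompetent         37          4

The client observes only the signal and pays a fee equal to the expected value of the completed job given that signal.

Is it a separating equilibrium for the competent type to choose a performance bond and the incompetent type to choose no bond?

No

Under separation the client infers type exactly: bond → competent (pays 119), no bond → incompetent (pays 83).
Competent: bond gives 119 − 8 = 111; no bond gives 83 − 4 = 79. No deviation. ✓
Incompetent: no bond gives 83 − 4 = 79; bond gives 119 − 37 = 82. Would deviate. ✗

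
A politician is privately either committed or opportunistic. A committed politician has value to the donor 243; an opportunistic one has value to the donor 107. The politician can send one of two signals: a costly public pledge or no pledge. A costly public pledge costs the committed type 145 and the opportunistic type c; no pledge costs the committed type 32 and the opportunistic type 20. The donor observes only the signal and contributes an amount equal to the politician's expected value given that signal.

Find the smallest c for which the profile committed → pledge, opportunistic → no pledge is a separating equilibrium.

Under separation: pledge → committed (pays 243); no pledge → opportunistic (pays 107).
Committed: 243 − 145 = 98 ≥ 107 − 32 = 75. Holds regardless of c. ✓
Opportunistic: 107 − 20 ≥ 243 − c, so c ≥ 243 − 87 = 156.

156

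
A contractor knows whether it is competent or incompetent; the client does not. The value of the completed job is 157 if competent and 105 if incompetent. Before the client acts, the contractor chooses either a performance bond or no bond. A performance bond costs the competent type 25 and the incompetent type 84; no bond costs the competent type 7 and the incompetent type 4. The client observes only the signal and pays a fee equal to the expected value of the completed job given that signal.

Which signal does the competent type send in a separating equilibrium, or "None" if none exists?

Try competent → bond, incompetent → no bond:
  Under separation the client infers type exactly: bond → competent (pays 157), no bond → incompetent (pays 105).
  Competent: bond gives 157 − 25 = 132; no bond gives 105 − 7 = 98. No deviation. ✓
  Incompetent: no bond gives 105 − 4 = 101; bond gives 157 − 84 = 73. No deviation. ✓
Both hold — the competent type sends bond.

bond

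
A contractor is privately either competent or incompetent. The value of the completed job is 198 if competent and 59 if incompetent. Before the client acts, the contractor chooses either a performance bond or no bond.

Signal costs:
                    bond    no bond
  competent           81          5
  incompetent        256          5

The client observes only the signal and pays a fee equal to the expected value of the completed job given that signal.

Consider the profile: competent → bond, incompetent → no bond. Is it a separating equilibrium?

Yes

If types separate, bond earns payment 198 and no bond earns 59.
Competent: bond gives 198 − 81 = 117; no bond gives 59 − 5 = 54. No deviation. ✓
Incompetent: no bond gives 59 − 5 = 54; bond gives 198 − 256 = -58. No deviation. ✓
Both incentive constraints hold.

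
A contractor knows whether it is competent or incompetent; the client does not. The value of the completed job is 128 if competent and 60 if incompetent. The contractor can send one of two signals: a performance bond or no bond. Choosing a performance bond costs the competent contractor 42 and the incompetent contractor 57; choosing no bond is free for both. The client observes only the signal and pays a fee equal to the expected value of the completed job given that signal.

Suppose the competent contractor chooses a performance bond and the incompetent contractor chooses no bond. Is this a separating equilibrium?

Under separation the client infers type exactly: bond → competent (pays 128), no bond → incompetent (pays 60).
Competent: bond gives 128 − 42 = 86; no bond gives 60 − 0 = 60. No deviation. ✓
Incompetent: no bond gives 60 − 0 = 60; bond gives 128 − 57 = 71. Would deviate. ✗

No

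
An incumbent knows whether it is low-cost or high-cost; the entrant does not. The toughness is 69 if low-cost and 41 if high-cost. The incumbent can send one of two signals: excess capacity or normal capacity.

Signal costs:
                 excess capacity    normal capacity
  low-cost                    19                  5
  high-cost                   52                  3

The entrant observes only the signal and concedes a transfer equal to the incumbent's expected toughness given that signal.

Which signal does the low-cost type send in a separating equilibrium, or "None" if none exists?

excess capacity

Try low-cost → excess capacity, high-cost → normal capacity:
  Under separation the entrant infers type exactly: excess capacity → low-cost (pays 69), normal capacity → high-cost (pays 41).
  Low-cost: excess capacity gives 69 − 19 = 50; normal capacity gives 41 − 5 = 36. No deviation. ✓
  High-cost: normal capacity gives 41 − 3 = 38; excess capacity gives 69 − 52 = 17. No deviation. ✓
Both hold — the low-cost type sends excess capacity.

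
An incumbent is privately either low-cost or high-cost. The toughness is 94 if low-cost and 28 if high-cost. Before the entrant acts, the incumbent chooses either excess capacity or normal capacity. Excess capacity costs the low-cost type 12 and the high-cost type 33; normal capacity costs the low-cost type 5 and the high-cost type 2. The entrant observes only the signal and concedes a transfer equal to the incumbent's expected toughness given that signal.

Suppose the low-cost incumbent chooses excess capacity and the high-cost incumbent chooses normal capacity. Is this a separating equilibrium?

If types separate, excess capacity earns payment 94 and normal capacity earns 28.
Low-cost: excess capacity gives 94 − 12 = 82; normal capacity gives 28 − 5 = 23. No deviation. ✓
High-cost: normal capacity gives 28 − 2 = 26; excess capacity gives 94 − 33 = 61. Would deviate. ✗

No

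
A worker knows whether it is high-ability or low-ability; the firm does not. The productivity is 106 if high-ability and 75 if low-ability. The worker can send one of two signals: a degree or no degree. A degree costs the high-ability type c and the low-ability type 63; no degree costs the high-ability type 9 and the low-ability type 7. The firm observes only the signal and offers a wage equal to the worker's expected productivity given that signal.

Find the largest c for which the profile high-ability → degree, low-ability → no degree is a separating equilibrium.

Under separation: degree → high-ability (pays 106); no degree → low-ability (pays 75).
Low-ability: 75 − 7 = 68 ≥ 106 − 63 = 43. Holds regardless of c. ✓
High-ability: 106 − c ≥ 75 − 9, so c ≤ 106 − 66 = 40.

40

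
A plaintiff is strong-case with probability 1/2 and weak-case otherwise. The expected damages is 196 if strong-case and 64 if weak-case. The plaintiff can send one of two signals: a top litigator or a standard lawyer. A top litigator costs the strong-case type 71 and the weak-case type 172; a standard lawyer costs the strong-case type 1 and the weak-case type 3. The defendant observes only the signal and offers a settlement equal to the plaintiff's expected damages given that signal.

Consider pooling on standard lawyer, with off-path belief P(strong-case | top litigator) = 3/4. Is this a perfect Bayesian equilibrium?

Yes

On the equilibrium path (standard lawyer) the defendant holds the prior 1/2 and pays 1/2·196 + 1/2·64 = 130. Off-path (top litigator) belief 3/4 gives 3/4·196 + 1/4·64 = 163.
Strong-case: standard lawyer gives 130 − 1 = 129; top litigator gives 163 − 71 = 92. Stays. ✓
Weak-case: standard lawyer gives 130 − 3 = 127; top litigator gives 163 − 172 = -9. Stays. ✓
Beliefs are Bayes-consistent on-path and both types best-respond.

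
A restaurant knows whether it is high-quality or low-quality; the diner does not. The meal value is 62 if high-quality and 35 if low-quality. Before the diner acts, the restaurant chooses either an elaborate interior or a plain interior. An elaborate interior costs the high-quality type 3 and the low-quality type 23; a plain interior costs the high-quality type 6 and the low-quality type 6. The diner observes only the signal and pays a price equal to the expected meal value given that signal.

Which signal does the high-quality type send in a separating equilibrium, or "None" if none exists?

None

Try high-quality → elaborate interior, low-quality → plain interior:
  Under separation the diner infers type exactly: elaborate interior → high-quality (pays 62), plain interior → low-quality (pays 35).
  High-quality: elaborate interior gives 62 − 3 = 59; plain interior gives 35 − 6 = 29. No deviation. ✓
  Low-quality: plain interior gives 35 − 6 = 29; elaborate interior gives 62 − 23 = 39. Would deviate. ✗
Try high-quality → plain interior, low-quality → elaborate interior:
  Under separation the diner infers type exactly: plain interior → high-quality (pays 62), elaborate interior → low-quality (pays 35).
  High-quality: plain interior gives 62 − 6 = 56; elaborate interior gives 35 − 3 = 32. No deviation. ✓
  Low-quality: elaborate interior gives 35 − 23 = 12; plain interior gives 62 − 6 = 56. Would deviate. ✗
Neither assignment is incentive-compatible.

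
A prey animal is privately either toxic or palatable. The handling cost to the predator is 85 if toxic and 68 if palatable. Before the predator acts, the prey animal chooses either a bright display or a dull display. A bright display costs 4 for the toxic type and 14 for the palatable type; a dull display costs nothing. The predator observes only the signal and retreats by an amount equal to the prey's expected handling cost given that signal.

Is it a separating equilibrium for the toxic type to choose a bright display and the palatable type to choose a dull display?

If types separate, bright display earns payment 85 and dull display earns 68.
Toxic: bright display gives 85 − 4 = 81; dull display gives 68 − 0 = 68. No deviation. ✓
Palatable: dull display gives 68 − 0 = 68; bright display gives 85 − 14 = 71. Would deviate. ✗

No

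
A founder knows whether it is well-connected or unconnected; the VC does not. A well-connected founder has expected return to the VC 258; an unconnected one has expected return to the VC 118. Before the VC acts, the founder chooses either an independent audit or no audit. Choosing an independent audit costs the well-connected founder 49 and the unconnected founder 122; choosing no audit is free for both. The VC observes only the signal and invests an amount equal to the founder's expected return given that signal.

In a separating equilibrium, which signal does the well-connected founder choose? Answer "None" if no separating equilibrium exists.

Try well-connected → audit, unconnected → no audit:
  If types separate, audit earns payment 258 and no audit earns 118.
  Well-connected: audit gives 258 − 49 = 209; no audit gives 118 − 0 = 118. No deviation. ✓
  Unconnected: no audit gives 118 − 0 = 118; audit gives 258 − 122 = 136. Would deviate. ✗
Try well-connected → no audit, unconnected → audit:
  If types separate, no audit earns payment 258 and audit earns 118.
  Well-connected: no audit gives 258 − 0 = 258; audit gives 118 − 49 = 69. No deviation. ✓
  Unconnected: audit gives 118 − 122 = -4; no audit gives 258 − 0 = 258. Would deviate. ✗
Neither assignment is incentive-compatible.

None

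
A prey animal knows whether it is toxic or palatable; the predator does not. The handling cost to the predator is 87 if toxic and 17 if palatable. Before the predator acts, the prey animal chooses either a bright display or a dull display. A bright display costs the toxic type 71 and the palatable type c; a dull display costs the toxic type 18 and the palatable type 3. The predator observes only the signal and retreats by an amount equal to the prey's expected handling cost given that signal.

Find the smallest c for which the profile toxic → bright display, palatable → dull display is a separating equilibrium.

Under separation: bright display → toxic (pays 87); dull display → palatable (pays 17).
Toxic: 87 − 71 = 16 ≥ 17 − 18 = -1. Holds regardless of c. ✓
Palatable: 17 − 3 ≥ 87 − c, so c ≥ 87 − 14 = 73.

73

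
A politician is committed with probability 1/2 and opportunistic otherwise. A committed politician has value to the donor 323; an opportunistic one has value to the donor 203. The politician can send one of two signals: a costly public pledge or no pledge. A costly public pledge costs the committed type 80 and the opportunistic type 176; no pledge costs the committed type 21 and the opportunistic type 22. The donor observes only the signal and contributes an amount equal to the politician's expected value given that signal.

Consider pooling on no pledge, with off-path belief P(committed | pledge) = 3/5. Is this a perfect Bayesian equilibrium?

On the equilibrium path (no pledge) the donor holds the prior 1/2 and pays 1/2·323 + 1/2·203 = 263. Off-path (pledge) belief 3/5 gives 3/5·323 + 2/5·203 = 275.
Committed: no pledge gives 263 − 21 = 242; pledge gives 275 − 80 = 195. Stays. ✓
Opportunistic: no pledge gives 263 − 22 = 241; pledge gives 275 − 176 = 99. Stays. ✓
Beliefs are Bayes-consistent on-path and both types best-respond.

Yes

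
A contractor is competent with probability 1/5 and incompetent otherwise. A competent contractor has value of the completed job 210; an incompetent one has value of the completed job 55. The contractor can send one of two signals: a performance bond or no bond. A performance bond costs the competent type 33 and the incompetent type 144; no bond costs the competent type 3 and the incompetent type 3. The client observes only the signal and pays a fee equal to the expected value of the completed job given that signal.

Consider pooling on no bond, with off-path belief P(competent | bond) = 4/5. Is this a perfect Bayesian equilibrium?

On the equilibrium path (no bond) the client holds the prior 1/5 and pays 1/5·210 + 4/5·55 = 86. Off-path (bond) belief 4/5 gives 4/5·210 + 1/5·55 = 179.
Competent: no bond gives 86 − 3 = 83; bond gives 179 − 33 = 146. Deviates. ✗
Incompetent: no bond gives 86 − 3 = 83; bond gives 179 − 144 = 35. Stays. ✓

No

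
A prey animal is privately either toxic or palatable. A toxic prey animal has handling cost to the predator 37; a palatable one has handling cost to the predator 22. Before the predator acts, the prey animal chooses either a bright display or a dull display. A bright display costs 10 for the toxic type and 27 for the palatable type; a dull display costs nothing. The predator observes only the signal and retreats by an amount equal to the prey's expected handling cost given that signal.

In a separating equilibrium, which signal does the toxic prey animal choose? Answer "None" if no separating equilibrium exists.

bright display

Try toxic → bright display, palatable → dull display:
  Under separation the predator infers type exactly: bright display → toxic (pays 37), dull display → palatable (pays 22).
  Toxic: bright display gives 37 − 10 = 27; dull display gives 22 − 0 = 22. No deviation. ✓
  Palatable: dull display gives 22 − 0 = 22; bright display gives 37 − 27 = 10. No deviation. ✓
Both hold — the toxic type sends bright display.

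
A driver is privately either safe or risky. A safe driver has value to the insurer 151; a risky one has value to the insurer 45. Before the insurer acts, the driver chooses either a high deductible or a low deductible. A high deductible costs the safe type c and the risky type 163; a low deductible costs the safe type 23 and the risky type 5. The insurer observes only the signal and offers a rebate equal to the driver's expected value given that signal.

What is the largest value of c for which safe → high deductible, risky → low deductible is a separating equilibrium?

Under separation: high deductible → safe (pays 151); low deductible → risky (pays 45).
Risky: 45 − 5 = 40 ≥ 151 − 163 = -12. Holds regardless of c. ✓
Safe: 151 − c ≥ 45 − 23, so c ≤ 151 − 22 = 129.

129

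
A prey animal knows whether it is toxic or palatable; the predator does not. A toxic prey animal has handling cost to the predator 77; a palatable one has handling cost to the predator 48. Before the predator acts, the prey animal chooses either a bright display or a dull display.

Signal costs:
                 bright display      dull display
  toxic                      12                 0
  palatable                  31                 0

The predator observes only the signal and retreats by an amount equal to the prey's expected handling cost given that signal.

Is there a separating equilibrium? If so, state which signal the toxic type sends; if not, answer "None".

Try toxic → bright display, palatable → dull display:
  Under separation the predator infers type exactly: bright display → toxic (pays 77), dull display → palatable (pays 48).
  Toxic: bright display gives 77 − 12 = 65; dull display gives 48 − 0 = 48. No deviation. ✓
  Palatable: dull display gives 48 − 0 = 48; bright display gives 77 − 31 = 46. No deviation. ✓
Both hold — the toxic type sends bright display.

bright display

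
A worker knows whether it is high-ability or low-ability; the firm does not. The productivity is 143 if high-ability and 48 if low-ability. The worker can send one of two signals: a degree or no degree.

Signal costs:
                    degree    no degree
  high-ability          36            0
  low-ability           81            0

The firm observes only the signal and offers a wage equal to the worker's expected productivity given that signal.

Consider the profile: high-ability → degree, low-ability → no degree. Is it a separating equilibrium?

No

Under separation the firm infers type exactly: degree → high-ability (pays 143), no degree → low-ability (pays 48).
High-ability: degree gives 143 − 36 = 107; no degree gives 48 − 0 = 48. No deviation. ✓
Low-ability: no degree gives 48 − 0 = 48; degree gives 143 − 81 = 62. Would deviate. ✗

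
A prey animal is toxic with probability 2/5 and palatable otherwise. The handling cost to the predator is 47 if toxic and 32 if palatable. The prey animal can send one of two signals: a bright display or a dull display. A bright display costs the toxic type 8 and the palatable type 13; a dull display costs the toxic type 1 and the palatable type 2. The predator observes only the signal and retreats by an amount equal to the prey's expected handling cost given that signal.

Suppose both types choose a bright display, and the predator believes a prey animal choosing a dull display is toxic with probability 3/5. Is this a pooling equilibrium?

On the equilibrium path (bright display) the predator holds the prior 2/5 and pays 2/5·47 + 3/5·32 = 38. Off-path (dull display) belief 3/5 gives 3/5·47 + 2/5·32 = 41.
Toxic: bright display gives 38 − 8 = 30; dull display gives 41 − 1 = 40. Deviates. ✗
Palatable: bright display gives 38 − 13 = 25; dull display gives 41 − 2 = 39. Deviates. ✗

No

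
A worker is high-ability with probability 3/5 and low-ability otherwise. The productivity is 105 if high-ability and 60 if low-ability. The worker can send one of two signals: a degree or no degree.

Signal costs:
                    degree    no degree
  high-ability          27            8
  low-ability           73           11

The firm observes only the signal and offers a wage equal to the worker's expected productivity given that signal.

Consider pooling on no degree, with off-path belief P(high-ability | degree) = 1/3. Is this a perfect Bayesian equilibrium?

Yes

On the equilibrium path (no degree) the firm holds the prior 3/5 and pays 3/5·105 + 2/5·60 = 87. Off-path (degree) belief 1/3 gives 1/3·105 + 2/3·60 = 75.
High-ability: no degree gives 87 − 8 = 79; degree gives 75 − 27 = 48. Stays. ✓
Low-ability: no degree gives 87 − 11 = 76; degree gives 75 − 73 = 2. Stays. ✓
Beliefs are Bayes-consistent on-path and both types best-respond.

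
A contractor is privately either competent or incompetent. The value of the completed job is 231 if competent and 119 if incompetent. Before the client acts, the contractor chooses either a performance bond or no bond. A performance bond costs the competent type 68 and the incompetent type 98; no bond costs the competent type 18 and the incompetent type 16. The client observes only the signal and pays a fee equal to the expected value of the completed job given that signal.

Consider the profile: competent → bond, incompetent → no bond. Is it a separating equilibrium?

If types separate, bond earns payment 231 and no bond earns 119.
Competent: bond gives 231 − 68 = 163; no bond gives 119 − 18 = 101. No deviation. ✓
Incompetent: no bond gives 119 − 16 = 103; bond gives 231 − 98 = 133. Would deviate. ✗

No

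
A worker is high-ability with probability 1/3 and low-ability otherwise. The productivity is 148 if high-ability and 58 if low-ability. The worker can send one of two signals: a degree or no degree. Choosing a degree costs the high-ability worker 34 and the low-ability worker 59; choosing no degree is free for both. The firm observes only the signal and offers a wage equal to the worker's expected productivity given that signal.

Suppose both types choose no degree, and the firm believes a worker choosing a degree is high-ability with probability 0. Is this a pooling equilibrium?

Yes

At the pooled signal (no degree) the firm holds the prior 1/3 and pays 1/3·148 + 2/3·58 = 88. Off-path (degree) belief 0 gives 0·148 + 1·58 = 58.
High-ability: no degree gives 88 − 0 = 88; degree gives 58 − 34 = 24. Stays. ✓
Low-ability: no degree gives 88 − 0 = 88; degree gives 58 − 59 = -1. Stays. ✓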